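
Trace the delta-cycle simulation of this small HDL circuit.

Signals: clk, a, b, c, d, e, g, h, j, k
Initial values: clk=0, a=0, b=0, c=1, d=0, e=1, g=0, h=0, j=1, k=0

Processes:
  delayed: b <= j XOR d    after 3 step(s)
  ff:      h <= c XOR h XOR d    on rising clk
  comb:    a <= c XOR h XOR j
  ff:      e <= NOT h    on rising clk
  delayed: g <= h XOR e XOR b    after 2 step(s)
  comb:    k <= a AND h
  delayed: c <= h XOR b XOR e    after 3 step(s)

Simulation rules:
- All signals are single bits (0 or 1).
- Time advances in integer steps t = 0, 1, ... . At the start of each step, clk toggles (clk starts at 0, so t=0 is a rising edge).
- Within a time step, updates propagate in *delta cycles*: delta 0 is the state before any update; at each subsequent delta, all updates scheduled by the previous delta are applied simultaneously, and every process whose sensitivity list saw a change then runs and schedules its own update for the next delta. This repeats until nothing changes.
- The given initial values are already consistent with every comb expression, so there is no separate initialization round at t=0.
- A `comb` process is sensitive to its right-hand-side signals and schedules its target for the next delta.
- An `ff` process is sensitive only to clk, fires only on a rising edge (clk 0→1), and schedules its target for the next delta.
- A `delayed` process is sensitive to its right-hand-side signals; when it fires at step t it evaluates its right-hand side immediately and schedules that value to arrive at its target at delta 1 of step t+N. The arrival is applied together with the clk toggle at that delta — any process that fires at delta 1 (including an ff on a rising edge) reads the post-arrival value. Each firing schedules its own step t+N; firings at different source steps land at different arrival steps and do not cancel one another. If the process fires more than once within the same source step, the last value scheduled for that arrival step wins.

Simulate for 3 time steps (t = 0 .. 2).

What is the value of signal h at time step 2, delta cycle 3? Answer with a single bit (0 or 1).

[bits: c,d,clk,g,k,e,b,h,a,j]
t=0: Δ0=1000010001 Δ1=1010010001 Δ2=1010010101 Δ3=1010010111 Δ4=1010110111 | 4Δ
t=1: Δ0=1010110111 Δ1=1000110111 | 1Δ
t=2: Δ0=1000110111 Δ1=1010110111 Δ2=1010100011 Δ3=1010000001 | 3Δ

0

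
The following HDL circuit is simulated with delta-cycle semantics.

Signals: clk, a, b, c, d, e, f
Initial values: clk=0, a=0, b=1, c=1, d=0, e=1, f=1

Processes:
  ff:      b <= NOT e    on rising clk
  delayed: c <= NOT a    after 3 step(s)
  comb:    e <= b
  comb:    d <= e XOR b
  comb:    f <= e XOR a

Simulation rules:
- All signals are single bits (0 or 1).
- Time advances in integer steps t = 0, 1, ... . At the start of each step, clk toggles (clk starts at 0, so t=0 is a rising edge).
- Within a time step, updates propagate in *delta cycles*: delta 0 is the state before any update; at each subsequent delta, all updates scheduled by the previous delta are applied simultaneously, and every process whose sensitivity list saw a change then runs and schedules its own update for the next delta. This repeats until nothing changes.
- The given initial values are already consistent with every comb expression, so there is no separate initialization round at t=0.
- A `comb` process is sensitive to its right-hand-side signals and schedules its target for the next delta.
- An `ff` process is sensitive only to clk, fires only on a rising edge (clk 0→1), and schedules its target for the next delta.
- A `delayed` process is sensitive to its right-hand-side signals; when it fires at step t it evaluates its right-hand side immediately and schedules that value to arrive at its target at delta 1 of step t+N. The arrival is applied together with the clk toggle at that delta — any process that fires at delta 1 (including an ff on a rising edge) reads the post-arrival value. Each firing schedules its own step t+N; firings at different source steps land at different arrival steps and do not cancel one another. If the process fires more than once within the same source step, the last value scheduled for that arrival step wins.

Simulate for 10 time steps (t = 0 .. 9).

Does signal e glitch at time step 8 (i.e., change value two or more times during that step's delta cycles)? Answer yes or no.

[bits: a,b,c,d,clk,e,f]
t=0: Δ0=0110011 Δ1=0110111 Δ2=0010111 Δ3=0011101 Δ4=0010100 | 4Δ
t=1: Δ0=0010100 Δ1=0010000 | 1Δ
t=2: Δ0=0010000 Δ1=0010100 Δ2=0110100 Δ3=0111110 Δ4=0110111 | 4Δ
t=3: Δ0=0110111 Δ1=0110011 | 1Δ
t=4: Δ0=0110011 Δ1=0110111 Δ2=0010111 Δ3=0011101 Δ4=0010100 | 4Δ
t=5: Δ0=0010100 Δ1=0010000 | 1Δ
t=6: Δ0=0010000 Δ1=0010100 Δ2=0110100 Δ3=0111110 Δ4=0110111 | 4Δ
t=7: Δ0=0110111 Δ1=0110011 | 1Δ
t=8: Δ0=0110011 Δ1=0110111 Δ2=0010111 Δ3=0011101 Δ4=0010100 | 4Δ
t=9: Δ0=0010100 Δ1=0010000 | 1Δ

no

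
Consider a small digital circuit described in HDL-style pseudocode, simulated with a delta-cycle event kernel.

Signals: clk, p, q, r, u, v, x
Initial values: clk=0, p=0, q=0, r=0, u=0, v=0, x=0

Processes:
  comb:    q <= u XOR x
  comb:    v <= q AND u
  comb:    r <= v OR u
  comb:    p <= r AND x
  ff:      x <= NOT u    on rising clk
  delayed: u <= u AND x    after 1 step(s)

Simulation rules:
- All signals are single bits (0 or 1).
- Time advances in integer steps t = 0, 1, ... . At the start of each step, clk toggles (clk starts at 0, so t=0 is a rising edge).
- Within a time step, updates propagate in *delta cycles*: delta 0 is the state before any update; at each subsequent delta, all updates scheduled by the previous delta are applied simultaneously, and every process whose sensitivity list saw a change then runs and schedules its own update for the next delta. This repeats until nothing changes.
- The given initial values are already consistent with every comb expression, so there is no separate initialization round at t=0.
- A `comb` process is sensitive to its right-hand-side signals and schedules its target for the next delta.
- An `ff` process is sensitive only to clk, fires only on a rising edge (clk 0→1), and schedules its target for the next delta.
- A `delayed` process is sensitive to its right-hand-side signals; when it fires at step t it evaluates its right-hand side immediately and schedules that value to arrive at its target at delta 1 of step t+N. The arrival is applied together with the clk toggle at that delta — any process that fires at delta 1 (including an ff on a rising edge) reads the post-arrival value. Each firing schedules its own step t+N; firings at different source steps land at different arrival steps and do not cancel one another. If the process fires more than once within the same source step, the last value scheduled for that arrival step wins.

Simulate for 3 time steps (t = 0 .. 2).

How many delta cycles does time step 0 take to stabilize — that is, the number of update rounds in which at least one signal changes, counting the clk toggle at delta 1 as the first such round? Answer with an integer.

t0.Δ0 u=0 clk=0 q=0 v=0 r=0 p=0 x=0
t0.Δ1 u=0 clk=1 q=0 v=0 r=0 p=0 x=0
t0.Δ2 u=0 clk=1 q=0 v=0 r=0 p=0 x=1
t0.Δ3 u=0 clk=1 q=1 v=0 r=0 p=0 x=1
t1.Δ0 u=0 clk=1 q=1 v=0 r=0 p=0 x=1
t1.Δ1 u=0 clk=0 q=1 v=0 r=0 p=0 x=1
t2.Δ0 u=0 clk=0 q=1 v=0 r=0 p=0 x=1
t2.Δ1 u=0 clk=1 q=1 v=0 r=0 p=0 x=1

3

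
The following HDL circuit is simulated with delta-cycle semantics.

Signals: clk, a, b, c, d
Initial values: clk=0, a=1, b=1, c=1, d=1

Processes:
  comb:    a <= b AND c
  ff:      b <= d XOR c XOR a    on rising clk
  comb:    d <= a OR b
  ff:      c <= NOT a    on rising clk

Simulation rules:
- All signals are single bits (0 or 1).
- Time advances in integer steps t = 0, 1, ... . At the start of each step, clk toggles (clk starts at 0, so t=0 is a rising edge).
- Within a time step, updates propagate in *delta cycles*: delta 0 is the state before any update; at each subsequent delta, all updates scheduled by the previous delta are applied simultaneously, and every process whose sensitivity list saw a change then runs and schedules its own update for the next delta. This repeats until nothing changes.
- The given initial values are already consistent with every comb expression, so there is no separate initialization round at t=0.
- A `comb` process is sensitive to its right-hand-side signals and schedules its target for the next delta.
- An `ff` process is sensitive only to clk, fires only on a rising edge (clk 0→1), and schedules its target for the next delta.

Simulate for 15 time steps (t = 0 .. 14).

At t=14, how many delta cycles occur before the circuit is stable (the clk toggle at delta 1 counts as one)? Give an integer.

[bits: c,clk,d,b,a]
t=0: Δ0=10111 Δ1=11111 Δ2=01111 Δ3=01110 | 3Δ
t=1: Δ0=01110 Δ1=00110 | 1Δ
t=2: Δ0=00110 Δ1=01110 Δ2=11110 Δ3=11111 | 3Δ
t=3: Δ0=11111 Δ1=10111 | 1Δ
t=4: Δ0=10111 Δ1=11111 Δ2=01111 Δ3=01110 | 3Δ
t=5: Δ0=01110 Δ1=00110 | 1Δ
t=6: Δ0=00110 Δ1=01110 Δ2=11110 Δ3=11111 | 3Δ
t=7: Δ0=11111 Δ1=10111 | 1Δ
t=8: Δ0=10111 Δ1=11111 Δ2=01111 Δ3=01110 | 3Δ
t=9: Δ0=01110 Δ1=00110 | 1Δ
t=10: Δ0=00110 Δ1=01110 Δ2=11110 Δ3=11111 | 3Δ
t=11: Δ0=11111 Δ1=10111 | 1Δ
t=12: Δ0=10111 Δ1=11111 Δ2=01111 Δ3=01110 | 3Δ
t=13: Δ0=01110 Δ1=00110 | 1Δ
t=14: Δ0=00110 Δ1=01110 Δ2=11110 Δ3=11111 | 3Δ

3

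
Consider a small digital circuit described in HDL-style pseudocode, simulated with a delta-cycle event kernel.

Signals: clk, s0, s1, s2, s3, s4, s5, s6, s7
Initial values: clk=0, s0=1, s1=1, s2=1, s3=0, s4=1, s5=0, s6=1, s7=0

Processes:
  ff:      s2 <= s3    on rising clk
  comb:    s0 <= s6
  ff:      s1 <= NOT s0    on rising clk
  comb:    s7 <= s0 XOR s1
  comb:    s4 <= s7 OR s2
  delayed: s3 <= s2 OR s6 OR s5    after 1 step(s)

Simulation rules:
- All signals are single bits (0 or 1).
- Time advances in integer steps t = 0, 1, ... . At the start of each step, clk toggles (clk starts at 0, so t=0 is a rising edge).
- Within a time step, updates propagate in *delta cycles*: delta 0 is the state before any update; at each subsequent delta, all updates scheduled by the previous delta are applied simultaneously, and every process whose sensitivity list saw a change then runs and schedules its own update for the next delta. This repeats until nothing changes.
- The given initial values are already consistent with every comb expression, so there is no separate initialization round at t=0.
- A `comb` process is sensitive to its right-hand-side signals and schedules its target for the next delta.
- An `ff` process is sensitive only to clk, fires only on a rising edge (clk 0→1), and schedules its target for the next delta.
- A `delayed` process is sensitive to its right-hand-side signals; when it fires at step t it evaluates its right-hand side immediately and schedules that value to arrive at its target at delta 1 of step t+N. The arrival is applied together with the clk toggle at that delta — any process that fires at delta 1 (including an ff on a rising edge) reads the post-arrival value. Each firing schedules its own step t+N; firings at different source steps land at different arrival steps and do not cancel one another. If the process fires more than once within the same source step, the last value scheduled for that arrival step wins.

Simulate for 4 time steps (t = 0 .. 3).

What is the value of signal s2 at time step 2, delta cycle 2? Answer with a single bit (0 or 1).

1

[bits: s7,s0,clk,s3,s2,s5,s4,s1,s6]
t=0: Δ0=010010111 Δ1=011010111 Δ2=011000101 Δ3=111000001 Δ4=111000101 | 4Δ
t=1: Δ0=111000101 Δ1=110100101 | 1Δ
t=2: Δ0=110100101 Δ1=111100101 Δ2=111110101 | 2Δ
t=3: Δ0=111110101 Δ1=110110101 | 1Δ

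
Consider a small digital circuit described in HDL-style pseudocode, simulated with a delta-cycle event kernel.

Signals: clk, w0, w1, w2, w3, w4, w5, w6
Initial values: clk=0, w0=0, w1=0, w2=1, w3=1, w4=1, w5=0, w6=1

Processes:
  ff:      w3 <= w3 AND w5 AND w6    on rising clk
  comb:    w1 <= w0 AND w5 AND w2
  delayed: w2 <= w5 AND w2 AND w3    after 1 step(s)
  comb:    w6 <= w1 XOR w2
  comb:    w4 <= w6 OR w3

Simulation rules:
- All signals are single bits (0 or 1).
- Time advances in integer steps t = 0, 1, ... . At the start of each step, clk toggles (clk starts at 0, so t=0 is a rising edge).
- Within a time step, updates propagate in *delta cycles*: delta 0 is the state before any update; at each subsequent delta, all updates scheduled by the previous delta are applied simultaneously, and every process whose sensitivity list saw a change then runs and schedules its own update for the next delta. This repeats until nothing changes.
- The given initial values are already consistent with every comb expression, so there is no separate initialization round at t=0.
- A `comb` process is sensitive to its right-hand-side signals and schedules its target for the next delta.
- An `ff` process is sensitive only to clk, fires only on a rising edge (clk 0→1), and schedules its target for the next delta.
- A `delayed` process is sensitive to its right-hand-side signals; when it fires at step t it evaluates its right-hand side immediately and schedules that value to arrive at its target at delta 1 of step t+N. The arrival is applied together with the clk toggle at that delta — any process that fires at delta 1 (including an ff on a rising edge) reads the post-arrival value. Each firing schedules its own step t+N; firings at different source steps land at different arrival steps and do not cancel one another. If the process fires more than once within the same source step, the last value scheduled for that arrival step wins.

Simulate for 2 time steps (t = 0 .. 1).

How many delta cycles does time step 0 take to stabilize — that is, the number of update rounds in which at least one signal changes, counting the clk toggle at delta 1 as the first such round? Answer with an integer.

2

[bits: clk,w1,w2,w0,w5,w3,w6,w4]
t=0: Δ0=00100111 Δ1=10100111 Δ2=10100011 | 2Δ
t=1: Δ0=10100011 Δ1=00000011 Δ2=00000001 Δ3=00000000 | 3Δ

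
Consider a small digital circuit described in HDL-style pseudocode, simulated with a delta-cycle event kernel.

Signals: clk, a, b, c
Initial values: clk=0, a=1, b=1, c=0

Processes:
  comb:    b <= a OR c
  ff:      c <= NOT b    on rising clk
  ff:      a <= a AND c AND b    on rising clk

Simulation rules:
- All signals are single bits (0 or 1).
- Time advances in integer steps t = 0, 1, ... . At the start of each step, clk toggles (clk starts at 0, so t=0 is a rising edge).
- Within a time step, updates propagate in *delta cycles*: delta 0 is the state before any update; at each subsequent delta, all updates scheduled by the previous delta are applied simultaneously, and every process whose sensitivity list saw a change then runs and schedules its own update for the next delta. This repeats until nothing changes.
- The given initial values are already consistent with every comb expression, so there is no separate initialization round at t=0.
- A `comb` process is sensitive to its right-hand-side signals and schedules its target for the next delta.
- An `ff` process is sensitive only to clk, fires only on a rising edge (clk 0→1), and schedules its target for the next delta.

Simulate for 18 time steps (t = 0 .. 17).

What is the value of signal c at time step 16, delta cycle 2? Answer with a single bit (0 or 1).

t0.Δ0 a=1 b=1 c=0 clk=0
t0.Δ1 a=1 b=1 c=0 clk=1
t0.Δ2 a=0 b=1 c=0 clk=1
t0.Δ3 a=0 b=0 c=0 clk=1
t1.Δ0 a=0 b=0 c=0 clk=1
t1.Δ1 a=0 b=0 c=0 clk=0
t2.Δ0 a=0 b=0 c=0 clk=0
t2.Δ1 a=0 b=0 c=0 clk=1
t2.Δ2 a=0 b=0 c=1 clk=1
t2.Δ3 a=0 b=1 c=1 clk=1
t3.Δ0 a=0 b=1 c=1 clk=1
t3.Δ1 a=0 b=1 c=1 clk=0
t4.Δ0 a=0 b=1 c=1 clk=0
t4.Δ1 a=0 b=1 c=1 clk=1
t4.Δ2 a=0 b=1 c=0 clk=1
t4.Δ3 a=0 b=0 c=0 clk=1
t5.Δ0 a=0 b=0 c=0 clk=1
t5.Δ1 a=0 b=0 c=0 clk=0
t6.Δ0 a=0 b=0 c=0 clk=0
t6.Δ1 a=0 b=0 c=0 clk=1
t6.Δ2 a=0 b=0 c=1 clk=1
t6.Δ3 a=0 b=1 c=1 clk=1
t7.Δ0 a=0 b=1 c=1 clk=1
t7.Δ1 a=0 b=1 c=1 clk=0
t8.Δ0 a=0 b=1 c=1 clk=0
t8.Δ1 a=0 b=1 c=1 clk=1
t8.Δ2 a=0 b=1 c=0 clk=1
t8.Δ3 a=0 b=0 c=0 clk=1
t9.Δ0 a=0 b=0 c=0 clk=1
t9.Δ1 a=0 b=0 c=0 clk=0
t10.Δ0 a=0 b=0 c=0 clk=0
t10.Δ1 a=0 b=0 c=0 clk=1
t10.Δ2 a=0 b=0 c=1 clk=1
t10.Δ3 a=0 b=1 c=1 clk=1
t11.Δ0 a=0 b=1 c=1 clk=1
t11.Δ1 a=0 b=1 c=1 clk=0
t12.Δ0 a=0 b=1 c=1 clk=0
t12.Δ1 a=0 b=1 c=1 clk=1
t12.Δ2 a=0 b=1 c=0 clk=1
t12.Δ3 a=0 b=0 c=0 clk=1
t13.Δ0 a=0 b=0 c=0 clk=1
t13.Δ1 a=0 b=0 c=0 clk=0
t14.Δ0 a=0 b=0 c=0 clk=0
t14.Δ1 a=0 b=0 c=0 clk=1
t14.Δ2 a=0 b=0 c=1 clk=1
t14.Δ3 a=0 b=1 c=1 clk=1
t15.Δ0 a=0 b=1 c=1 clk=1
t15.Δ1 a=0 b=1 c=1 clk=0
t16.Δ0 a=0 b=1 c=1 clk=0
t16.Δ1 a=0 b=1 c=1 clk=1
t16.Δ2 a=0 b=1 c=0 clk=1
t16.Δ3 a=0 b=0 c=0 clk=1
t17.Δ0 a=0 b=0 c=0 clk=1
t17.Δ1 a=0 b=0 c=0 clk=0

0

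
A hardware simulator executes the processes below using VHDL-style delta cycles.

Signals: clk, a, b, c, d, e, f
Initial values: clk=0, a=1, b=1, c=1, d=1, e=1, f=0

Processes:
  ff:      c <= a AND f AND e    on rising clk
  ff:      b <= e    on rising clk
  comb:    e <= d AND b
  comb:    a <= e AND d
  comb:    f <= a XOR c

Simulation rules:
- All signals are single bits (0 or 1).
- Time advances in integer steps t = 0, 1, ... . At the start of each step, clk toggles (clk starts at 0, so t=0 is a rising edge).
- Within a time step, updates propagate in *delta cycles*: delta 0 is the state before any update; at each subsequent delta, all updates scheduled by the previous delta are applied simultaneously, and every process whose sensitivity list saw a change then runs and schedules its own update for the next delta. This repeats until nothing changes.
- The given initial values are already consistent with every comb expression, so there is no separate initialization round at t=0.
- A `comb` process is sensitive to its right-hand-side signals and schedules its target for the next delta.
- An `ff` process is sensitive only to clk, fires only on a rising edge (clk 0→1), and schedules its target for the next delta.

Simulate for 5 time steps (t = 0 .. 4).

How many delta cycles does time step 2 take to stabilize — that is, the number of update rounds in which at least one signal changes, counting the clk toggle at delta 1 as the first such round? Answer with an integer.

3

t0.Δ0 c=1 d=1 clk=0 a=1 b=1 f=0 e=1
t0.Δ1 c=1 d=1 clk=1 a=1 b=1 f=0 e=1
t0.Δ2 c=0 d=1 clk=1 a=1 b=1 f=0 e=1
t0.Δ3 c=0 d=1 clk=1 a=1 b=1 f=1 e=1
t1.Δ0 c=0 d=1 clk=1 a=1 b=1 f=1 e=1
t1.Δ1 c=0 d=1 clk=0 a=1 b=1 f=1 e=1
t2.Δ0 c=0 d=1 clk=0 a=1 b=1 f=1 e=1
t2.Δ1 c=0 d=1 clk=1 a=1 b=1 f=1 e=1
t2.Δ2 c=1 d=1 clk=1 a=1 b=1 f=1 e=1
t2.Δ3 c=1 d=1 clk=1 a=1 b=1 f=0 e=1
t3.Δ0 c=1 d=1 clk=1 a=1 b=1 f=0 e=1
t3.Δ1 c=1 d=1 clk=0 a=1 b=1 f=0 e=1
t4.Δ0 c=1 d=1 clk=0 a=1 b=1 f=0 e=1
t4.Δ1 c=1 d=1 clk=1 a=1 b=1 f=0 e=1
t4.Δ2 c=0 d=1 clk=1 a=1 b=1 f=0 e=1
t4.Δ3 c=0 d=1 clk=1 a=1 b=1 f=1 e=1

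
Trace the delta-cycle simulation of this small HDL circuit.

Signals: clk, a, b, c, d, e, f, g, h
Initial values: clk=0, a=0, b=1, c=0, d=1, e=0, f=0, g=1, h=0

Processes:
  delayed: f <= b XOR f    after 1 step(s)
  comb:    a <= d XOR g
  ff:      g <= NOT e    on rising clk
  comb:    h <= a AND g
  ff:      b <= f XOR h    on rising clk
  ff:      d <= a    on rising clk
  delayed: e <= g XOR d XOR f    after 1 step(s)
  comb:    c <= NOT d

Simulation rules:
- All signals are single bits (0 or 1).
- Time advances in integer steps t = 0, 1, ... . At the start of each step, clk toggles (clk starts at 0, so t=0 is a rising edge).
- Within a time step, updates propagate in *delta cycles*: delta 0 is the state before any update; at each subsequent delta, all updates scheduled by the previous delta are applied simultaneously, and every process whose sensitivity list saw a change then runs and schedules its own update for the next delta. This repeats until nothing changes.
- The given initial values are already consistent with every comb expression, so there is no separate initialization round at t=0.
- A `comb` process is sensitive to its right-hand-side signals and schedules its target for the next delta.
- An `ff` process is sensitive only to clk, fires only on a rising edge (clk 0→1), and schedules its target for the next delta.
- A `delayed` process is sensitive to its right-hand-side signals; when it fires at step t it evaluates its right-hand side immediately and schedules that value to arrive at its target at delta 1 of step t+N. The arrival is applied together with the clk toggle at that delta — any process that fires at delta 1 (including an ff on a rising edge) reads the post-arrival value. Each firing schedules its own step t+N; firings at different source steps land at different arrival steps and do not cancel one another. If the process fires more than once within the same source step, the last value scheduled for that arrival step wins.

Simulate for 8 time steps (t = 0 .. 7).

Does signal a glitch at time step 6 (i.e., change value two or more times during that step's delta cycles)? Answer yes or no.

t=0 Δ0: b=1 c=0 g=1 h=0 a=0 d=1 e=0 clk=0 f=0
  Δ1: clk:0→1
  Δ2: b:1→0, d:1→0
  Δ3: c:0→1, a:0→1
  Δ4: h:0→1
  (4Δ to stable)
t=1 Δ0: b=0 c=1 g=1 h=1 a=1 d=0 e=0 clk=1 f=0
  Δ1: e:0→1, clk:1→0
  (1Δ to stable)
t=2 Δ0: b=0 c=1 g=1 h=1 a=1 d=0 e=1 clk=0 f=0
  Δ1: clk:0→1
  Δ2: b:0→1, g:1→0, d:0→1
  Δ3: c:1→0, h:1→0
  (3Δ to stable)
t=3 Δ0: b=1 c=0 g=0 h=0 a=1 d=1 e=1 clk=1 f=0
  Δ1: clk:1→0, f:0→1
  (1Δ to stable)
t=4 Δ0: b=1 c=0 g=0 h=0 a=1 d=1 e=1 clk=0 f=1
  Δ1: e:1→0, clk:0→1, f:1→0
  Δ2: b:1→0, g:0→1
  Δ3: h:0→1, a:1→0
  Δ4: h:1→0
  (4Δ to stable)
t=5 Δ0: b=0 c=0 g=1 h=0 a=0 d=1 e=0 clk=1 f=0
  Δ1: clk:1→0
  (1Δ to stable)
t=6 Δ0: b=0 c=0 g=1 h=0 a=0 d=1 e=0 clk=0 f=0
  Δ1: clk:0→1
  Δ2: d:1→0
  Δ3: c:0→1, a:0→1
  Δ4: h:0→1
  (4Δ to stable)
t=7 Δ0: b=0 c=1 g=1 h=1 a=1 d=0 e=0 clk=1 f=0
  Δ1: e:0→1, clk:1→0
  (1Δ to stable)

no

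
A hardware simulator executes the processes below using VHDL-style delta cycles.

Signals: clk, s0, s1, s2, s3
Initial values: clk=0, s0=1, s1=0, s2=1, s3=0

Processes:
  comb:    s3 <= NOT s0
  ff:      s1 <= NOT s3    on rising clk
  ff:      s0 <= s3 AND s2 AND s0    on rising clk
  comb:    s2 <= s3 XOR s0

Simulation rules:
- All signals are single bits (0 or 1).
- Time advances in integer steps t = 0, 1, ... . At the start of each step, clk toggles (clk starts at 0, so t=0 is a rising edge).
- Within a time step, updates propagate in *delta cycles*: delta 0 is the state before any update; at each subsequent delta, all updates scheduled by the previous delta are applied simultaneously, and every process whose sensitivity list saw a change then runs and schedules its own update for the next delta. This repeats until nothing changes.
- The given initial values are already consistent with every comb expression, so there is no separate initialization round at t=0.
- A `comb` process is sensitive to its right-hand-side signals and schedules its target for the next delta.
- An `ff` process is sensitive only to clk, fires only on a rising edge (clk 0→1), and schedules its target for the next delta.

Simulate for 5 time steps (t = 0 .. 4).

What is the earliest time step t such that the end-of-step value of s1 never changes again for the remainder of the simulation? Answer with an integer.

t0.Δ0 s0=1 s3=0 s2=1 s1=0 clk=0
t0.Δ1 s0=1 s3=0 s2=1 s1=0 clk=1
t0.Δ2 s0=0 s3=0 s2=1 s1=1 clk=1
t0.Δ3 s0=0 s3=1 s2=0 s1=1 clk=1
t0.Δ4 s0=0 s3=1 s2=1 s1=1 clk=1
t1.Δ0 s0=0 s3=1 s2=1 s1=1 clk=1
t1.Δ1 s0=0 s3=1 s2=1 s1=1 clk=0
t2.Δ0 s0=0 s3=1 s2=1 s1=1 clk=0
t2.Δ1 s0=0 s3=1 s2=1 s1=1 clk=1
t2.Δ2 s0=0 s3=1 s2=1 s1=0 clk=1
t3.Δ0 s0=0 s3=1 s2=1 s1=0 clk=1
t3.Δ1 s0=0 s3=1 s2=1 s1=0 clk=0
t4.Δ0 s0=0 s3=1 s2=1 s1=0 clk=0
t4.Δ1 s0=0 s3=1 s2=1 s1=0 clk=1

2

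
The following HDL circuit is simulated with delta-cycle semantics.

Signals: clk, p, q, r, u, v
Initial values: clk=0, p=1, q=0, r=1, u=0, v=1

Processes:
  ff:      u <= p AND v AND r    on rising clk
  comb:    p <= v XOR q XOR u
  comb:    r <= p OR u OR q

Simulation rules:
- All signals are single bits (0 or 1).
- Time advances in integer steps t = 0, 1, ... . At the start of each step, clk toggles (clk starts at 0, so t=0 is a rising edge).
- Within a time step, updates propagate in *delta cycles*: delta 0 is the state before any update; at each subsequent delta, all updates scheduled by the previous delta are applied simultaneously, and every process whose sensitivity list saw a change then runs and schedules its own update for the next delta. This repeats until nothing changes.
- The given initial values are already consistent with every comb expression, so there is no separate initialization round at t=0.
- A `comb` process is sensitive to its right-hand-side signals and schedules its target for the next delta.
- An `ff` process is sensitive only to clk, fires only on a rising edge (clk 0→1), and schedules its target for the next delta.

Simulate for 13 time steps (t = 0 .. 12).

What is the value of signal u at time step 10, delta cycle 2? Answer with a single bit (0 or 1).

0

t=0 Δ0: v=1 q=0 p=1 r=1 clk=0 u=0
  Δ1: clk:0→1
  Δ2: u:0→1
  Δ3: p:1→0
  (3Δ to stable)
t=1 Δ0: v=1 q=0 p=0 r=1 clk=1 u=1
  Δ1: clk:1→0
  (1Δ to stable)
t=2 Δ0: v=1 q=0 p=0 r=1 clk=0 u=1
  Δ1: clk:0→1
  Δ2: u:1→0
  Δ3: p:0→1, r:1→0
  Δ4: r:0→1
  (4Δ to stable)
t=3 Δ0: v=1 q=0 p=1 r=1 clk=1 u=0
  Δ1: clk:1→0
  (1Δ to stable)
t=4 Δ0: v=1 q=0 p=1 r=1 clk=0 u=0
  Δ1: clk:0→1
  Δ2: u:0→1
  Δ3: p:1→0
  (3Δ to stable)
t=5 Δ0: v=1 q=0 p=0 r=1 clk=1 u=1
  Δ1: clk:1→0
  (1Δ to stable)
t=6 Δ0: v=1 q=0 p=0 r=1 clk=0 u=1
  Δ1: clk:0→1
  Δ2: u:1→0
  Δ3: p:0→1, r:1→0
  Δ4: r:0→1
  (4Δ to stable)
t=7 Δ0: v=1 q=0 p=1 r=1 clk=1 u=0
  Δ1: clk:1→0
  (1Δ to stable)
t=8 Δ0: v=1 q=0 p=1 r=1 clk=0 u=0
  Δ1: clk:0→1
  Δ2: u:0→1
  Δ3: p:1→0
  (3Δ to stable)
t=9 Δ0: v=1 q=0 p=0 r=1 clk=1 u=1
  Δ1: clk:1→0
  (1Δ to stable)
t=10 Δ0: v=1 q=0 p=0 r=1 clk=0 u=1
  Δ1: clk:0→1
  Δ2: u:1→0
  Δ3: p:0→1, r:1→0
  Δ4: r:0→1
  (4Δ to stable)
t=11 Δ0: v=1 q=0 p=1 r=1 clk=1 u=0
  Δ1: clk:1→0
  (1Δ to stable)
t=12 Δ0: v=1 q=0 p=1 r=1 clk=0 u=0
  Δ1: clk:0→1
  Δ2: u:0→1
  Δ3: p:1→0
  (3Δ to stable)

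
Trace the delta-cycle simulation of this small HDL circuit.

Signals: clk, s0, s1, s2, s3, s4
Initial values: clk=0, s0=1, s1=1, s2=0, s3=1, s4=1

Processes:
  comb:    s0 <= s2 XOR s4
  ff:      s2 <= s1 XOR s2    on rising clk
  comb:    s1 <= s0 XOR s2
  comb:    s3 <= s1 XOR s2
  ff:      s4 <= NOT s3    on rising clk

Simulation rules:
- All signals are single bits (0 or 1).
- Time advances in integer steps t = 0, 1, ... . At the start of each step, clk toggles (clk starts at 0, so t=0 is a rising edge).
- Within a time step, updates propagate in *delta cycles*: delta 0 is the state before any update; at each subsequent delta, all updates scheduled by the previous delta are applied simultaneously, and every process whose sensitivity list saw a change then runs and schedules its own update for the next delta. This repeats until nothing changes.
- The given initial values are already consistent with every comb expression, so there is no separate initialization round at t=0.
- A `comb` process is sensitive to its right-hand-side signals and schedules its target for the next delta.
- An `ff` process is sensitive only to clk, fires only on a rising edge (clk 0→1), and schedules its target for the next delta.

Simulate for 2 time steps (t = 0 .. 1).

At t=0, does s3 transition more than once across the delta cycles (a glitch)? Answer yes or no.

yes

t0.Δ0 s4=1 s0=1 s1=1 s3=1 clk=0 s2=0
t0.Δ1 s4=1 s0=1 s1=1 s3=1 clk=1 s2=0
t0.Δ2 s4=0 s0=1 s1=1 s3=1 clk=1 s2=1
t0.Δ3 s4=0 s0=1 s1=0 s3=0 clk=1 s2=1
t0.Δ4 s4=0 s0=1 s1=0 s3=1 clk=1 s2=1
t1.Δ0 s4=0 s0=1 s1=0 s3=1 clk=1 s2=1
t1.Δ1 s4=0 s0=1 s1=0 s3=1 clk=0 s2=1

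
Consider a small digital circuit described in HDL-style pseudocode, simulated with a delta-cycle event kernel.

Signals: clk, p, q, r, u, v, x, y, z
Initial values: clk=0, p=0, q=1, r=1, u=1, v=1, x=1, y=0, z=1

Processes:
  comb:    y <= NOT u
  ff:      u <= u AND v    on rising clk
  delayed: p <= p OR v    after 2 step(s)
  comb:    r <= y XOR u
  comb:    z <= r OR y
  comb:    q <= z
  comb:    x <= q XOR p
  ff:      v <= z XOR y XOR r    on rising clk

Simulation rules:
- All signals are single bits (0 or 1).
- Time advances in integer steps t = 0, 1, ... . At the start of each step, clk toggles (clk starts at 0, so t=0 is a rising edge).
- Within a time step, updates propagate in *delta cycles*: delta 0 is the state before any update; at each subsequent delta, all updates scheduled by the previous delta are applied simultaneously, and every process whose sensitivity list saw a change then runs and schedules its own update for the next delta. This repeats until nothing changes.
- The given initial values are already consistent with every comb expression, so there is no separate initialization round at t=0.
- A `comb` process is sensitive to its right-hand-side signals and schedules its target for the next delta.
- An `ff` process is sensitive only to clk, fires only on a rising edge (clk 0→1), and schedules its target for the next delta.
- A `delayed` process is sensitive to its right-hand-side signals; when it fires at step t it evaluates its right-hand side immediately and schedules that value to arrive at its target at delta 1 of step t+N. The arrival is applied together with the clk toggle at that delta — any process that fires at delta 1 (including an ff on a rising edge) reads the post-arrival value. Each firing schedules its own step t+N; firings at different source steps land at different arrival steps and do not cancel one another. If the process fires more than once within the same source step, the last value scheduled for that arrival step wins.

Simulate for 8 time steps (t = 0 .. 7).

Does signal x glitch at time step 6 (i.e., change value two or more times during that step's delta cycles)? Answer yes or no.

no

t0.Δ0 p=0 y=0 z=1 u=1 clk=0 r=1 q=1 v=1 x=1
t0.Δ1 p=0 y=0 z=1 u=1 clk=1 r=1 q=1 v=1 x=1
t0.Δ2 p=0 y=0 z=1 u=1 clk=1 r=1 q=1 v=0 x=1
t1.Δ0 p=0 y=0 z=1 u=1 clk=1 r=1 q=1 v=0 x=1
t1.Δ1 p=0 y=0 z=1 u=1 clk=0 r=1 q=1 v=0 x=1
t2.Δ0 p=0 y=0 z=1 u=1 clk=0 r=1 q=1 v=0 x=1
t2.Δ1 p=0 y=0 z=1 u=1 clk=1 r=1 q=1 v=0 x=1
t2.Δ2 p=0 y=0 z=1 u=0 clk=1 r=1 q=1 v=0 x=1
t2.Δ3 p=0 y=1 z=1 u=0 clk=1 r=0 q=1 v=0 x=1
t2.Δ4 p=0 y=1 z=1 u=0 clk=1 r=1 q=1 v=0 x=1
t3.Δ0 p=0 y=1 z=1 u=0 clk=1 r=1 q=1 v=0 x=1
t3.Δ1 p=0 y=1 z=1 u=0 clk=0 r=1 q=1 v=0 x=1
t4.Δ0 p=0 y=1 z=1 u=0 clk=0 r=1 q=1 v=0 x=1
t4.Δ1 p=0 y=1 z=1 u=0 clk=1 r=1 q=1 v=0 x=1
t4.Δ2 p=0 y=1 z=1 u=0 clk=1 r=1 q=1 v=1 x=1
t5.Δ0 p=0 y=1 z=1 u=0 clk=1 r=1 q=1 v=1 x=1
t5.Δ1 p=0 y=1 z=1 u=0 clk=0 r=1 q=1 v=1 x=1
t6.Δ0 p=0 y=1 z=1 u=0 clk=0 r=1 q=1 v=1 x=1
t6.Δ1 p=1 y=1 z=1 u=0 clk=1 r=1 q=1 v=1 x=1
t6.Δ2 p=1 y=1 z=1 u=0 clk=1 r=1 q=1 v=1 x=0
t7.Δ0 p=1 y=1 z=1 u=0 clk=1 r=1 q=1 v=1 x=0
t7.Δ1 p=1 y=1 z=1 u=0 clk=0 r=1 q=1 v=1 x=0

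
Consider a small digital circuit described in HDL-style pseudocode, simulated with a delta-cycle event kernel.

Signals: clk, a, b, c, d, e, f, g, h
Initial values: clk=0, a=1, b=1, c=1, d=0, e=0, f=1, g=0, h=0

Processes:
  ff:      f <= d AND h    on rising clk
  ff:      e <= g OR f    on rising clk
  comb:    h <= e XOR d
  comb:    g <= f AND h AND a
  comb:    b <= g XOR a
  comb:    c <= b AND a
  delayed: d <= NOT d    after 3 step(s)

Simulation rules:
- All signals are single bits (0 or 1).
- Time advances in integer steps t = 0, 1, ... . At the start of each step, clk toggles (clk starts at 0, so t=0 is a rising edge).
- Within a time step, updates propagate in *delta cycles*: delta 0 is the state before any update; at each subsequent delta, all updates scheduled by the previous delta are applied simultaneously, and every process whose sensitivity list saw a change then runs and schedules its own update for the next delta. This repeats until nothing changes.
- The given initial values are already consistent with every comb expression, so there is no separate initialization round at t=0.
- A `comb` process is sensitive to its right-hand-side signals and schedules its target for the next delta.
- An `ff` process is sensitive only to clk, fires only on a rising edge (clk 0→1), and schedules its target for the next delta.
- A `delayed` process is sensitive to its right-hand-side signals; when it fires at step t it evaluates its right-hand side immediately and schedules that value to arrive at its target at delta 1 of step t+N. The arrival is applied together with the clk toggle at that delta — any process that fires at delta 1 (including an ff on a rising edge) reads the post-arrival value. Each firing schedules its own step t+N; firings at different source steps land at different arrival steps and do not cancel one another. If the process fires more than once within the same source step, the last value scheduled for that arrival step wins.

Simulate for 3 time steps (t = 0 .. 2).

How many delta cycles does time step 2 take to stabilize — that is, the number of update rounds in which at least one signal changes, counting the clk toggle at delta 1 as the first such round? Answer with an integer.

3

t0.Δ0 d=0 g=0 b=1 h=0 c=1 f=1 a=1 e=0 clk=0
t0.Δ1 d=0 g=0 b=1 h=0 c=1 f=1 a=1 e=0 clk=1
t0.Δ2 d=0 g=0 b=1 h=0 c=1 f=0 a=1 e=1 clk=1
t0.Δ3 d=0 g=0 b=1 h=1 c=1 f=0 a=1 e=1 clk=1
t1.Δ0 d=0 g=0 b=1 h=1 c=1 f=0 a=1 e=1 clk=1
t1.Δ1 d=0 g=0 b=1 h=1 c=1 f=0 a=1 e=1 clk=0
t2.Δ0 d=0 g=0 b=1 h=1 c=1 f=0 a=1 e=1 clk=0
t2.Δ1 d=0 g=0 b=1 h=1 c=1 f=0 a=1 e=1 clk=1
t2.Δ2 d=0 g=0 b=1 h=1 c=1 f=0 a=1 e=0 clk=1
t2.Δ3 d=0 g=0 b=1 h=0 c=1 f=0 a=1 e=0 clk=1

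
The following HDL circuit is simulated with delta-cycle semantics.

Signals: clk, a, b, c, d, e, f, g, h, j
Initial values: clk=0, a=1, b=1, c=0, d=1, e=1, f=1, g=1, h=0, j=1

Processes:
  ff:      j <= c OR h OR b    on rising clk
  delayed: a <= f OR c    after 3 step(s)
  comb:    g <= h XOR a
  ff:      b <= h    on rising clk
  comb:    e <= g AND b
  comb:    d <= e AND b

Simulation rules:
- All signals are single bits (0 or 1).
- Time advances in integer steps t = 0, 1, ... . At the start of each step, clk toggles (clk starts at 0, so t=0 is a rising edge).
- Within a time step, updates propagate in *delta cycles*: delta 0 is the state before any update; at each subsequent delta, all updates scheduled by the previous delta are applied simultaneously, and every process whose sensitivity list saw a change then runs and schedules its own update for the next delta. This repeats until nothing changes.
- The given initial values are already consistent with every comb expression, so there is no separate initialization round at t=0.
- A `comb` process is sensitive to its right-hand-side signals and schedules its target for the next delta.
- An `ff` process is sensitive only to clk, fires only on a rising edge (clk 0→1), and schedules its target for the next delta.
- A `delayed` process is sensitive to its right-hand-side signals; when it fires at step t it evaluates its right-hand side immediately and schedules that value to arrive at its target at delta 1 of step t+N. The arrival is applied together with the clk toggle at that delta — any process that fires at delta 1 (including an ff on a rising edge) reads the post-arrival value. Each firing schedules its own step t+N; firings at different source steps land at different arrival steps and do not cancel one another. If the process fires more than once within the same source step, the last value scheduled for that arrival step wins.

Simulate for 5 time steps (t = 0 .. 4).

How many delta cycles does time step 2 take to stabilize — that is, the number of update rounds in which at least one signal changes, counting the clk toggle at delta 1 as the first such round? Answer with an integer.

t0.Δ0 b=1 h=0 c=0 d=1 clk=0 f=1 a=1 g=1 j=1 e=1
t0.Δ1 b=1 h=0 c=0 d=1 clk=1 f=1 a=1 g=1 j=1 e=1
t0.Δ2 b=0 h=0 c=0 d=1 clk=1 f=1 a=1 g=1 j=1 e=1
t0.Δ3 b=0 h=0 c=0 d=0 clk=1 f=1 a=1 g=1 j=1 e=0
t1.Δ0 b=0 h=0 c=0 d=0 clk=1 f=1 a=1 g=1 j=1 e=0
t1.Δ1 b=0 h=0 c=0 d=0 clk=0 f=1 a=1 g=1 j=1 e=0
t2.Δ0 b=0 h=0 c=0 d=0 clk=0 f=1 a=1 g=1 j=1 e=0
t2.Δ1 b=0 h=0 c=0 d=0 clk=1 f=1 a=1 g=1 j=1 e=0
t2.Δ2 b=0 h=0 c=0 d=0 clk=1 f=1 a=1 g=1 j=0 e=0
t3.Δ0 b=0 h=0 c=0 d=0 clk=1 f=1 a=1 g=1 j=0 e=0
t3.Δ1 b=0 h=0 c=0 d=0 clk=0 f=1 a=1 g=1 j=0 e=0
t4.Δ0 b=0 h=0 c=0 d=0 clk=0 f=1 a=1 g=1 j=0 e=0
t4.Δ1 b=0 h=0 c=0 d=0 clk=1 f=1 a=1 g=1 j=0 e=0

2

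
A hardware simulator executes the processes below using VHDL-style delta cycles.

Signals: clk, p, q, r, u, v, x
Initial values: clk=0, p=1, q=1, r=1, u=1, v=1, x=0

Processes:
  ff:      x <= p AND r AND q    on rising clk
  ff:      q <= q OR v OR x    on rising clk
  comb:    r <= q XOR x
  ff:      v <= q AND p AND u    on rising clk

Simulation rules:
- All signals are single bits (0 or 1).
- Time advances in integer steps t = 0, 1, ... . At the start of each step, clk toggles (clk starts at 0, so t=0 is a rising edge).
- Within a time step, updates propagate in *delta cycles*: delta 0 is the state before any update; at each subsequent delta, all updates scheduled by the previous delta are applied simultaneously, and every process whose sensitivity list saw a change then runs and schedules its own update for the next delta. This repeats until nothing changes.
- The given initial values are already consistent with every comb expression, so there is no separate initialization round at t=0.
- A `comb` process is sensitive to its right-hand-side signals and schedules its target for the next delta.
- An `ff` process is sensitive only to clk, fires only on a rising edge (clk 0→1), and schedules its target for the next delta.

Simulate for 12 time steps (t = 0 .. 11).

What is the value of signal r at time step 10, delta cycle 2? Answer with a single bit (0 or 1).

t0.Δ0 u=1 p=1 clk=0 v=1 r=1 q=1 x=0
t0.Δ1 u=1 p=1 clk=1 v=1 r=1 q=1 x=0
t0.Δ2 u=1 p=1 clk=1 v=1 r=1 q=1 x=1
t0.Δ3 u=1 p=1 clk=1 v=1 r=0 q=1 x=1
t1.Δ0 u=1 p=1 clk=1 v=1 r=0 q=1 x=1
t1.Δ1 u=1 p=1 clk=0 v=1 r=0 q=1 x=1
t2.Δ0 u=1 p=1 clk=0 v=1 r=0 q=1 x=1
t2.Δ1 u=1 p=1 clk=1 v=1 r=0 q=1 x=1
t2.Δ2 u=1 p=1 clk=1 v=1 r=0 q=1 x=0
t2.Δ3 u=1 p=1 clk=1 v=1 r=1 q=1 x=0
t3.Δ0 u=1 p=1 clk=1 v=1 r=1 q=1 x=0
t3.Δ1 u=1 p=1 clk=0 v=1 r=1 q=1 x=0
t4.Δ0 u=1 p=1 clk=0 v=1 r=1 q=1 x=0
t4.Δ1 u=1 p=1 clk=1 v=1 r=1 q=1 x=0
t4.Δ2 u=1 p=1 clk=1 v=1 r=1 q=1 x=1
t4.Δ3 u=1 p=1 clk=1 v=1 r=0 q=1 x=1
t5.Δ0 u=1 p=1 clk=1 v=1 r=0 q=1 x=1
t5.Δ1 u=1 p=1 clk=0 v=1 r=0 q=1 x=1
t6.Δ0 u=1 p=1 clk=0 v=1 r=0 q=1 x=1
t6.Δ1 u=1 p=1 clk=1 v=1 r=0 q=1 x=1
t6.Δ2 u=1 p=1 clk=1 v=1 r=0 q=1 x=0
t6.Δ3 u=1 p=1 clk=1 v=1 r=1 q=1 x=0
t7.Δ0 u=1 p=1 clk=1 v=1 r=1 q=1 x=0
t7.Δ1 u=1 p=1 clk=0 v=1 r=1 q=1 x=0
t8.Δ0 u=1 p=1 clk=0 v=1 r=1 q=1 x=0
t8.Δ1 u=1 p=1 clk=1 v=1 r=1 q=1 x=0
t8.Δ2 u=1 p=1 clk=1 v=1 r=1 q=1 x=1
t8.Δ3 u=1 p=1 clk=1 v=1 r=0 q=1 x=1
t9.Δ0 u=1 p=1 clk=1 v=1 r=0 q=1 x=1
t9.Δ1 u=1 p=1 clk=0 v=1 r=0 q=1 x=1
t10.Δ0 u=1 p=1 clk=0 v=1 r=0 q=1 x=1
t10.Δ1 u=1 p=1 clk=1 v=1 r=0 q=1 x=1
t10.Δ2 u=1 p=1 clk=1 v=1 r=0 q=1 x=0
t10.Δ3 u=1 p=1 clk=1 v=1 r=1 q=1 x=0
t11.Δ0 u=1 p=1 clk=1 v=1 r=1 q=1 x=0
t11.Δ1 u=1 p=1 clk=0 v=1 r=1 q=1 x=0

0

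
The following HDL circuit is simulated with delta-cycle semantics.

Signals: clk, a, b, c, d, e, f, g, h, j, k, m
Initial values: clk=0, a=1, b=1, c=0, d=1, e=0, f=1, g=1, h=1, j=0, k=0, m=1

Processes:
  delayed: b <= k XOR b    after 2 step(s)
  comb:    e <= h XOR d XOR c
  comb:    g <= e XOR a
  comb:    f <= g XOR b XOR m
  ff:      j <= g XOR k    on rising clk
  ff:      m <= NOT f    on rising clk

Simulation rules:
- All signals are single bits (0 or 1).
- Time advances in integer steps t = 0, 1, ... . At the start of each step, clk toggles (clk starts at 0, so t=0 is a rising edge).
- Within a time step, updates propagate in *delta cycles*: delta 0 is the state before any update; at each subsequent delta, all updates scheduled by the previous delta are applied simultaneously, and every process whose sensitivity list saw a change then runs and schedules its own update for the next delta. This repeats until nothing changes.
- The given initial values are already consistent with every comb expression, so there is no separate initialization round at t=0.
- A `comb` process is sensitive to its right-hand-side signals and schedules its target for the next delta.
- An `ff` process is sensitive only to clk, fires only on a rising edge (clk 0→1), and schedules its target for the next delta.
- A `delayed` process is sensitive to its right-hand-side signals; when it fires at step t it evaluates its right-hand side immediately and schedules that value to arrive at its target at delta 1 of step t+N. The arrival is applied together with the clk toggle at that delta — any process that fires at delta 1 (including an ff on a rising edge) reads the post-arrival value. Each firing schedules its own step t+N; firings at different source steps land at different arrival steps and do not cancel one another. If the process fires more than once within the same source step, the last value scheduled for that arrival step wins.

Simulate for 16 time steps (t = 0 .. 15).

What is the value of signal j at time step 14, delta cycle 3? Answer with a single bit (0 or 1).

t=0 Δ0: e=0 a=1 h=1 k=0 d=1 g=1 f=1 clk=0 b=1 m=1 c=0 j=0
  Δ1: clk:0→1
  Δ2: m:1→0, j:0→1
  Δ3: f:1→0
  (3Δ to stable)
t=1 Δ0: e=0 a=1 h=1 k=0 d=1 g=1 f=0 clk=1 b=1 m=0 c=0 j=1
  Δ1: clk:1→0
  (1Δ to stable)
t=2 Δ0: e=0 a=1 h=1 k=0 d=1 g=1 f=0 clk=0 b=1 m=0 c=0 j=1
  Δ1: clk:0→1
  Δ2: m:0→1
  Δ3: f:0→1
  (3Δ to stable)
t=3 Δ0: e=0 a=1 h=1 k=0 d=1 g=1 f=1 clk=1 b=1 m=1 c=0 j=1
  Δ1: clk:1→0
  (1Δ to stable)
t=4 Δ0: e=0 a=1 h=1 k=0 d=1 g=1 f=1 clk=0 b=1 m=1 c=0 j=1
  Δ1: clk:0→1
  Δ2: m:1→0
  Δ3: f:1→0
  (3Δ to stable)
t=5 Δ0: e=0 a=1 h=1 k=0 d=1 g=1 f=0 clk=1 b=1 m=0 c=0 j=1
  Δ1: clk:1→0
  (1Δ to stable)
t=6 Δ0: e=0 a=1 h=1 k=0 d=1 g=1 f=0 clk=0 b=1 m=0 c=0 j=1
  Δ1: clk:0→1
  Δ2: m:0→1
  Δ3: f:0→1
  (3Δ to stable)
t=7 Δ0: e=0 a=1 h=1 k=0 d=1 g=1 f=1 clk=1 b=1 m=1 c=0 j=1
  Δ1: clk:1→0
  (1Δ to stable)
t=8 Δ0: e=0 a=1 h=1 k=0 d=1 g=1 f=1 clk=0 b=1 m=1 c=0 j=1
  Δ1: clk:0→1
  Δ2: m:1→0
  Δ3: f:1→0
  (3Δ to stable)
t=9 Δ0: e=0 a=1 h=1 k=0 d=1 g=1 f=0 clk=1 b=1 m=0 c=0 j=1
  Δ1: clk:1→0
  (1Δ to stable)
t=10 Δ0: e=0 a=1 h=1 k=0 d=1 g=1 f=0 clk=0 b=1 m=0 c=0 j=1
  Δ1: clk:0→1
  Δ2: m:0→1
  Δ3: f:0→1
  (3Δ to stable)
t=11 Δ0: e=0 a=1 h=1 k=0 d=1 g=1 f=1 clk=1 b=1 m=1 c=0 j=1
  Δ1: clk:1→0
  (1Δ to stable)
t=12 Δ0: e=0 a=1 h=1 k=0 d=1 g=1 f=1 clk=0 b=1 m=1 c=0 j=1
  Δ1: clk:0→1
  Δ2: m:1→0
  Δ3: f:1→0
  (3Δ to stable)
t=13 Δ0: e=0 a=1 h=1 k=0 d=1 g=1 f=0 clk=1 b=1 m=0 c=0 j=1
  Δ1: clk:1→0
  (1Δ to stable)
t=14 Δ0: e=0 a=1 h=1 k=0 d=1 g=1 f=0 clk=0 b=1 m=0 c=0 j=1
  Δ1: clk:0→1
  Δ2: m:0→1
  Δ3: f:0→1
  (3Δ to stable)
t=15 Δ0: e=0 a=1 h=1 k=0 d=1 g=1 f=1 clk=1 b=1 m=1 c=0 j=1
  Δ1: clk:1→0
  (1Δ to stable)

1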